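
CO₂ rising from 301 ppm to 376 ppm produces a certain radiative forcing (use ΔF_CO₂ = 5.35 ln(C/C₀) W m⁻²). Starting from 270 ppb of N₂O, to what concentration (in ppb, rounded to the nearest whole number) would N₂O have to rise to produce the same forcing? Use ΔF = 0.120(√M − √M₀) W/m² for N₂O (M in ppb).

M ≈ 694 ppb

CO₂ forcing: 5.35 × ln(376/301) = 5.35 × 0.222479 = 1.19026 W/m².
Set 0.120(√M − √270) = 1.19026: √M = 1.19026/0.120 + √270 = 9.9188 + 16.4317 = 26.3505.
M = (26.3505)² = 694.35 ppb.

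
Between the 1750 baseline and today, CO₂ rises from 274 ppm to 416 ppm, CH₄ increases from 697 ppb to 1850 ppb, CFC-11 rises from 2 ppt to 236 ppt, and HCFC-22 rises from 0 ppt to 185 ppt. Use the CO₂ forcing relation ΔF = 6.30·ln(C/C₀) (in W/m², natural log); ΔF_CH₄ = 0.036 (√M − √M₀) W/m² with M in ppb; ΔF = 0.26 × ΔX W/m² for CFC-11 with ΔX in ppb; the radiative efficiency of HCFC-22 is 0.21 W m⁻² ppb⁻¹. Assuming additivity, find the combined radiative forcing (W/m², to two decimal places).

ΔF = 3.33 W/m²

CO₂: 6.30 × ln(416/274) = 6.30 × ln(1.51825) = 6.30 × 0.41756 = 2.6306 W/m².
CH₄: 0.036 × (√1850 − √697) = 0.036 × (43.0116 − 26.4008) = 0.036 × 16.6108 = 0.5980 W/m².
CFC-11: Δ = 236 − 2 = 234 ppt = 0.234 ppb; ΔF = 0.26 × 0.234 = 0.0608 W/m².
HCFC-22: Δ = 185 − 0 = 185 ppt = 0.185 ppb; ΔF = 0.21 × 0.185 = 0.0389 W/m².
Total ΔF = 2.6306 + 0.5980 + 0.0608 + 0.0389 = 3.3283 W/m².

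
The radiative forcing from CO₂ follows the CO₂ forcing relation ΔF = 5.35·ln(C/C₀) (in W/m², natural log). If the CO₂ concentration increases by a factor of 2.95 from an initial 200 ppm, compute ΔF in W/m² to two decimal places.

ΔF = 5.79 W/m²

Because the forcing depends only on the ratio C/C₀, the initial concentration does not enter.
ΔF = 5.35 × ln(2.95) = 5.35 × 1.08181 = 5.7877 W/m².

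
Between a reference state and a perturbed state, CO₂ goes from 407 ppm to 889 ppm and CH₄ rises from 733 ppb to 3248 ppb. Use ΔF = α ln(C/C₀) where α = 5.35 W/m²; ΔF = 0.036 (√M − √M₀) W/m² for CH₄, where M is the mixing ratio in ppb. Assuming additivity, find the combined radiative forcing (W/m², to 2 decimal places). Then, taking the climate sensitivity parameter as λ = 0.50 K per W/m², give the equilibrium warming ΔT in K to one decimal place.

ΔF = 5.26 W/m²; ΔT = 2.6 K

CO₂: 5.35 × ln(889/407) = 5.35 × ln(2.18428) = 5.35 × 0.78129 = 4.1799 W/m².
CH₄: 0.036 × (√3248 − √733) = 0.036 × (56.9912 − 27.0740) = 0.036 × 29.9172 = 1.0770 W/m².
Total ΔF = 4.1799 + 1.0770 = 5.2569 W/m².
ΔT = λ ΔF = 0.50 × 5.26 = 2.6300 K.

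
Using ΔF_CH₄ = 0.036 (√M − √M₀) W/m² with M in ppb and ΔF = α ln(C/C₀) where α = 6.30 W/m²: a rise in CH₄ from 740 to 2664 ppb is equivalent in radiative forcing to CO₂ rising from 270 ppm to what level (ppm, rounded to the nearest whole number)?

CH₄ forcing: 0.036 × (√2664 − √740) = 0.036 × (51.6140 − 27.2029) = 0.036 × 24.4111 = 0.87880 W/m².
Set 6.30 ln(C/270) = 0.87880: ln(C/270) = 0.87880/6.30 = 0.13949, so C = 270 × e^0.13949 = 270 × 1.14969 = 310.42 ppm.

C ≈ 310 ppm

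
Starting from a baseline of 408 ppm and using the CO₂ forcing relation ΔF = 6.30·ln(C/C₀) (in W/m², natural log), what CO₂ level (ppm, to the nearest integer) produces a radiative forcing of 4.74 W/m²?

C ≈ 866 ppm

Set 6.30 ln(C/408) = 4.74, so ln(C/408) = 4.74/6.30 = 0.75238.
Then C/408 = e^0.75238 = 2.12204, giving C = 408 × 2.12204 = 865.79 ppm.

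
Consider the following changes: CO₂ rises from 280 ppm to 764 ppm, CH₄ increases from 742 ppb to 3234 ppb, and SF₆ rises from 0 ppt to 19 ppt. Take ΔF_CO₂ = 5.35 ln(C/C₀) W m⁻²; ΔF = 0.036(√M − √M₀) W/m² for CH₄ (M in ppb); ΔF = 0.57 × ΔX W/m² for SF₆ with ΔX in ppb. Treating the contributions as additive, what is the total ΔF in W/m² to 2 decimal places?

ΔF = 6.45 W/m²

CO₂: 5.35 × ln(764/280) = 5.35 × ln(2.72857) = 5.35 × 1.00378 = 5.3702 W/m².
CH₄: 0.036 × (√3234 − √742) = 0.036 × (56.8683 − 27.2397) = 0.036 × 29.6286 = 1.0666 W/m².
SF₆: Δ = 19 − 0 = 19 ppt = 0.019 ppb; ΔF = 0.57 × 0.019 = 0.0108 W/m².
Total ΔF = 5.3702 + 1.0666 + 0.0108 = 6.4476 W/m².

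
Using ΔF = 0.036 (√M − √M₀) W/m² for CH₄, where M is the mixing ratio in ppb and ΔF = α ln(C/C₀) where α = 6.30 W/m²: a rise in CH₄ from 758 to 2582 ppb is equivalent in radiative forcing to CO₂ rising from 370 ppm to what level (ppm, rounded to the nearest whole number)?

CH₄ forcing: 0.036 × (√2582 − √758) = 0.036 × (50.8134 − 27.5318) = 0.036 × 23.2816 = 0.83814 W/m².
Set 6.30 ln(C/370) = 0.83814: ln(C/370) = 0.83814/6.30 = 0.13304, so C = 370 × e^0.13304 = 370 × 1.14230 = 422.65 ppm.

C ≈ 423 ppm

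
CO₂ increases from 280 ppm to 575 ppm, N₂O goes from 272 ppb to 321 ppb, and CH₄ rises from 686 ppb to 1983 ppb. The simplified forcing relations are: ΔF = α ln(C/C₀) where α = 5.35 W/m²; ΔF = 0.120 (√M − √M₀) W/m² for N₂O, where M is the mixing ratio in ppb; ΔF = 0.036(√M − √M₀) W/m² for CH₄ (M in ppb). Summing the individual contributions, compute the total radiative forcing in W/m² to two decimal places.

ΔF = 4.68 W/m²

CO₂: 5.35 × ln(575/280) = 5.35 × ln(2.05357) = 5.35 × 0.71958 = 3.8498 W/m².
N₂O: 0.120 × (√321 − √272) = 0.120 × (17.9165 − 16.4924) = 0.120 × 1.4241 = 0.1709 W/m².
CH₄: 0.036 × (√1983 − √686) = 0.036 × (44.5309 − 26.1916) = 0.036 × 18.3393 = 0.6602 W/m².
Total ΔF = 3.8498 + 0.1709 + 0.6602 = 4.6809 W/m².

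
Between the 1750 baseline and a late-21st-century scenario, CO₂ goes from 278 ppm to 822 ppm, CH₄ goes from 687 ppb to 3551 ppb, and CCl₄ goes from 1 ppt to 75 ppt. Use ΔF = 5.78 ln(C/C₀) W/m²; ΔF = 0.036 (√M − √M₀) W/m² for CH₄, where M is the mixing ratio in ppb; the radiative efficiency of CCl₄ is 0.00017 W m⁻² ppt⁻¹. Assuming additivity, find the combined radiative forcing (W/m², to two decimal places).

CO₂: 5.78 × ln(822/278) = 5.78 × ln(2.95683) = 5.78 × 1.08412 = 6.2662 W/m².
CH₄: 0.036 × (√3551 − √687) = 0.036 × (59.5903 − 26.2107) = 0.036 × 33.3796 = 1.2017 W/m².
CCl₄: ΔF = 0.00017 × (75 − 1) = 0.00017 × 74 = 0.0126 W/m².
Total ΔF = 6.2662 + 1.2017 + 0.0126 = 7.4805 W/m².

ΔF = 7.48 W/m²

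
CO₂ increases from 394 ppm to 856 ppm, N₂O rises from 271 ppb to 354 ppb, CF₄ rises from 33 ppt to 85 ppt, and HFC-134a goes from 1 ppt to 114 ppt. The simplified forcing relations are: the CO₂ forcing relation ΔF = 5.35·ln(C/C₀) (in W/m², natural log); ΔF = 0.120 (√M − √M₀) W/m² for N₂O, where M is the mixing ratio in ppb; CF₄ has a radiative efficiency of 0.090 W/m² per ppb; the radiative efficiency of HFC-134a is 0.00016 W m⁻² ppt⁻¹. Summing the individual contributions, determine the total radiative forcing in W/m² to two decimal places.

CO₂: 5.35 × ln(856/394) = 5.35 × ln(2.17259) = 5.35 × 0.77592 = 4.1512 W/m².
N₂O: 0.120 × (√354 − √271) = 0.120 × (18.8149 − 16.4621) = 0.120 × 2.3528 = 0.2823 W/m².
CF₄: Δ = 85 − 33 = 52 ppt = 0.052 ppb; ΔF = 0.090 × 0.052 = 0.0047 W/m².
HFC-134a: ΔF = 0.00016 × (114 − 1) = 0.00016 × 113 = 0.0181 W/m².
Total ΔF = 4.1512 + 0.2823 + 0.0047 + 0.0181 = 4.4563 W/m².

ΔF = 4.46 W/m²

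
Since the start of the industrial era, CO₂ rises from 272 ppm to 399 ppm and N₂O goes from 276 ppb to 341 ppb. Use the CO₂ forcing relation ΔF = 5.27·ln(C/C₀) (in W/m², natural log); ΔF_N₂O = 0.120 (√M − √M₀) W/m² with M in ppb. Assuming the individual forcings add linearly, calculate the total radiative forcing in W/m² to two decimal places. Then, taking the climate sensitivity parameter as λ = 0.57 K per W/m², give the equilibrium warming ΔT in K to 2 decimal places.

CO₂: 5.27 × ln(399/272) = 5.27 × ln(1.46691) = 5.27 × 0.38316 = 2.0193 W/m².
N₂O: 0.120 × (√341 − √276) = 0.120 × (18.4662 − 16.6132) = 0.120 × 1.8530 = 0.2224 W/m².
Total ΔF = 2.0193 + 0.2224 = 2.2417 W/m².
ΔT = λ ΔF = 0.57 × 2.24 = 1.2768 K.

ΔF = 2.24 W/m²; ΔT = 1.28 K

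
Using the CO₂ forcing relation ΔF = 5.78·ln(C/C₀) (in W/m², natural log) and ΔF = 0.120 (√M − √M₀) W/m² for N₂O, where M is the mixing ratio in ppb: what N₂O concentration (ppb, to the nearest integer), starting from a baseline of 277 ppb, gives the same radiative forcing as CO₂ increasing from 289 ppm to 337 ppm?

CO₂ forcing: 5.78 × ln(337/289) = 5.78 × 0.153656 = 0.88813 W/m².
Set 0.120(√M − √277) = 0.88813: √M = 0.88813/0.120 + √277 = 7.4011 + 16.6433 = 24.0444.
M = (24.0444)² = 578.13 ppb.

M ≈ 578 ppb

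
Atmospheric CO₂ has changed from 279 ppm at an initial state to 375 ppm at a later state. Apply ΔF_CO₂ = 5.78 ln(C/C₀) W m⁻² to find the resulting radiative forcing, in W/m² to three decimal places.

ΔF = 1.709 W/m²

CO₂: 5.78 × ln(375/279) = 5.78 × ln(1.34409) = 5.78 × 0.29572 = 1.7093 W/m².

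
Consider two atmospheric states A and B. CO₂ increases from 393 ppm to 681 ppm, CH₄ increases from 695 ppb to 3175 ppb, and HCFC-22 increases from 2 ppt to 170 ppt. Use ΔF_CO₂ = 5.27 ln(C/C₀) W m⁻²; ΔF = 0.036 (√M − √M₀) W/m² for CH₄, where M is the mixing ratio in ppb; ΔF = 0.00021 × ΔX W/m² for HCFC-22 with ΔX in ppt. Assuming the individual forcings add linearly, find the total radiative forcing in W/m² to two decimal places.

ΔF = 4.01 W/m²

CO₂: 5.27 × ln(681/393) = 5.27 × ln(1.73282) = 5.27 × 0.54975 = 2.8972 W/m².
CH₄: 0.036 × (√3175 − √695) = 0.036 × (56.3471 − 26.3629) = 0.036 × 29.9842 = 1.0794 W/m².
HCFC-22: ΔF = 0.00021 × (170 − 2) = 0.00021 × 168 = 0.0353 W/m².
Total ΔF = 2.8972 + 1.0794 + 0.0353 = 4.0119 W/m².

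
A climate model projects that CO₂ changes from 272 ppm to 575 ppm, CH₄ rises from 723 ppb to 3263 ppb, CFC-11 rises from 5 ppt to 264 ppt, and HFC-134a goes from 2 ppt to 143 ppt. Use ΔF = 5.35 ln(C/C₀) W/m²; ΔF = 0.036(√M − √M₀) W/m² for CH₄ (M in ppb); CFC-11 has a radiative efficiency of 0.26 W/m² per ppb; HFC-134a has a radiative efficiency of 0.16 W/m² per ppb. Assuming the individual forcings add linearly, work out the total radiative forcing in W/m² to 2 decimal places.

CO₂: 5.35 × ln(575/272) = 5.35 × ln(2.11397) = 5.35 × 0.74857 = 4.0048 W/m².
CH₄: 0.036 × (√3263 − √723) = 0.036 × (57.1227 − 26.8887) = 0.036 × 30.2340 = 1.0884 W/m².
CFC-11: Δ = 264 − 5 = 259 ppt = 0.259 ppb; ΔF = 0.26 × 0.259 = 0.0673 W/m².
HFC-134a: Δ = 143 − 2 = 141 ppt = 0.141 ppb; ΔF = 0.16 × 0.141 = 0.0226 W/m².
Total ΔF = 4.0048 + 1.0884 + 0.0673 + 0.0226 = 5.1831 W/m².

ΔF = 5.18 W/m²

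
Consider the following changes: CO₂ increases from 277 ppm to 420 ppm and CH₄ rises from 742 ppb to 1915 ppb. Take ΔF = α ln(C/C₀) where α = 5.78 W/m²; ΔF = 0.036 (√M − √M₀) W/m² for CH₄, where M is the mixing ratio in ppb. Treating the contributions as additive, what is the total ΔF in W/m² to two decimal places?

CO₂: 5.78 × ln(420/277) = 5.78 × ln(1.51625) = 5.78 × 0.41624 = 2.4059 W/m².
CH₄: 0.036 × (√1915 − √742) = 0.036 × (43.7607 − 27.2397) = 0.036 × 16.5210 = 0.5948 W/m².
Total ΔF = 2.4059 + 0.5948 = 3.0007 W/m².

ΔF = 3.00 W/m²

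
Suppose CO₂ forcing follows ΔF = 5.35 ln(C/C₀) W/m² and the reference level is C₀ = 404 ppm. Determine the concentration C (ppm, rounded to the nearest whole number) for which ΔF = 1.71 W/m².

C ≈ 556 ppm

Set 5.35 ln(C/404) = 1.71, so ln(C/404) = 1.71/5.35 = 0.31963.
Then C/404 = e^0.31963 = 1.37662, giving C = 404 × 1.37662 = 556.15 ppm.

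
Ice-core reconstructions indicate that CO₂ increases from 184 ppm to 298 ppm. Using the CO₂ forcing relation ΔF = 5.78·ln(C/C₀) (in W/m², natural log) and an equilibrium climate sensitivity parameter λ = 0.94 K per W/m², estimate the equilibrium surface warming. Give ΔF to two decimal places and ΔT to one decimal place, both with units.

ΔF = 2.79 W/m²; ΔT = 2.6 K

CO₂: 5.78 × ln(298/184) = 5.78 × ln(1.61957) = 5.78 × 0.48216 = 2.7869 W/m².
ΔT = λ ΔF = 0.94 × 2.79 = 2.6226 K.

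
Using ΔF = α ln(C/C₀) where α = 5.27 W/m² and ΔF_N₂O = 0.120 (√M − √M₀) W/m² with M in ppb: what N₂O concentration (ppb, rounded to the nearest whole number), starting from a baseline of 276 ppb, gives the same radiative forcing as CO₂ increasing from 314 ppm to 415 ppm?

M ≈ 833 ppb

CO₂ forcing: 5.27 × ln(415/314) = 5.27 × 0.278886 = 1.46973 W/m².
Set 0.120(√M − √276) = 1.46973: √M = 1.46973/0.120 + √276 = 12.2478 + 16.6132 = 28.8610.
M = (28.8610)² = 832.96 ppb.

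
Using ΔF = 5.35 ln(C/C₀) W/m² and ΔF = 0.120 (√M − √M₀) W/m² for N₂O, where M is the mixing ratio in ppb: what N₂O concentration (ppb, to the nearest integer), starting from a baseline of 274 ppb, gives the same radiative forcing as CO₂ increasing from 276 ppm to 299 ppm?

CO₂ forcing: 5.35 × ln(299/276) = 5.35 × 0.080043 = 0.42823 W/m².
Set 0.120(√M − √274) = 0.42823: √M = 0.42823/0.120 + √274 = 3.5686 + 16.5529 = 20.1215.
M = (20.1215)² = 404.87 ppb.

M ≈ 405 ppb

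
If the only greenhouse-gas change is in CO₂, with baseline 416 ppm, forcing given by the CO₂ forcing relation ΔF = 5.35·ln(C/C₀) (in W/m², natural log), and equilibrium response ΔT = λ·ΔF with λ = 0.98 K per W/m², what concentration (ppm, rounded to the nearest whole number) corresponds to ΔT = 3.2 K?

C ≈ 766 ppm

Required forcing: ΔF = ΔT/λ = 3.2/0.98 = 3.2653 W/m².
Then ln(C/416) = ΔF/5.35 = 3.2653/5.35 = 0.61034.
So C = 416 × e^0.61034 = 416 × 1.84106 = 765.88 ppm.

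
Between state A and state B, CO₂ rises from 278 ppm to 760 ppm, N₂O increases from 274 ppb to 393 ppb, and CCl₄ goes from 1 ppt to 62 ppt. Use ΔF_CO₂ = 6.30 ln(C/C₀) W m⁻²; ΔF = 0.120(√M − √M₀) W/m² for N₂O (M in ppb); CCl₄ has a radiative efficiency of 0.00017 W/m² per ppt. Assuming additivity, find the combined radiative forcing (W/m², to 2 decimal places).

CO₂: 6.30 × ln(760/278) = 6.30 × ln(2.73381) = 6.30 × 1.00570 = 6.3359 W/m².
N₂O: 0.120 × (√393 − √274) = 0.120 × (19.8242 − 16.5529) = 0.120 × 3.2713 = 0.3926 W/m².
CCl₄: ΔF = 0.00017 × (62 − 1) = 0.00017 × 61 = 0.0104 W/m².
Total ΔF = 6.3359 + 0.3926 + 0.0104 = 6.7389 W/m².

ΔF = 6.74 W/m²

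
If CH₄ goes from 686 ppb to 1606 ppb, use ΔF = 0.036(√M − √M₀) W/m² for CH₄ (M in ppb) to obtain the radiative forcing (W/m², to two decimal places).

CH₄: 0.036 × (√1606 − √686) = 0.036 × (40.0749 − 26.1916) = 0.036 × 13.8833 = 0.4998 W/m².

ΔF = 0.50 W/m²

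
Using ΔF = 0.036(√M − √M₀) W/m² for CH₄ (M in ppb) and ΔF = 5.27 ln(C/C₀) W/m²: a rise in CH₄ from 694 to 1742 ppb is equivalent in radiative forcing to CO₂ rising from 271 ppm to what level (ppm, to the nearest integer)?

C ≈ 301 ppm

CH₄ forcing: 0.036 × (√1742 − √694) = 0.036 × (41.7373 − 26.3439) = 0.036 × 15.3934 = 0.55416 W/m².
Set 5.27 ln(C/271) = 0.55416: ln(C/271) = 0.55416/5.27 = 0.10515, so C = 271 × e^0.10515 = 271 × 1.11088 = 301.05 ppm.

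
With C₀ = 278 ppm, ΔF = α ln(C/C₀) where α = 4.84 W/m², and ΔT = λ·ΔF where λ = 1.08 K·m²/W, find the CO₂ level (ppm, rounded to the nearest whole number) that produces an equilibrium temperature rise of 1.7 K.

Required forcing: ΔF = ΔT/λ = 1.7/1.08 = 1.5741 W/m².
Then ln(C/278) = ΔF/4.84 = 1.5741/4.84 = 0.32523.
So C = 278 × e^0.32523 = 278 × 1.38435 = 384.85 ppm.

C ≈ 385 ppm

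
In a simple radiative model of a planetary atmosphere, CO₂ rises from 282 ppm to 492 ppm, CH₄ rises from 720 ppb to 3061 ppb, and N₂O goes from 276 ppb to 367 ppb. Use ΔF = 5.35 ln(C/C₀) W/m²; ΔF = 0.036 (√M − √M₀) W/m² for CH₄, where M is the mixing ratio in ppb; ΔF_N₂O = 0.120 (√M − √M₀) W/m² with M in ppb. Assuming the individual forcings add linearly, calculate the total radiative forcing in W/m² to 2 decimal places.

ΔF = 4.31 W/m²

CO₂: 5.35 × ln(492/282) = 5.35 × ln(1.74468) = 5.35 × 0.55657 = 2.9776 W/m².
CH₄: 0.036 × (√3061 − √720) = 0.036 × (55.3263 − 26.8328) = 0.036 × 28.4935 = 1.0258 W/m².
N₂O: 0.120 × (√367 − √276) = 0.120 × (19.1572 − 16.6132) = 0.120 × 2.5440 = 0.3053 W/m².
Total ΔF = 2.9776 + 1.0258 + 0.3053 = 4.3087 W/m².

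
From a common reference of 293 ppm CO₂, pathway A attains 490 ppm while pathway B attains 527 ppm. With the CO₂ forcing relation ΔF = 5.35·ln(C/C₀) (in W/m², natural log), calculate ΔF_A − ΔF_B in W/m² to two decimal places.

ΔF_A = 5.35 ln(490/293) = 5.35 × 0.51423 = 2.7511 W/m².
ΔF_B = 5.35 ln(527/293) = 5.35 × 0.58703 = 3.1406 W/m².
Difference: 2.7511 − 3.1406 = -0.3895 W/m².
(Equivalently, ΔF_A − ΔF_B = 5.35 ln(490/527) = 5.35 × -0.07280 = -0.3895 W/m².)

ΔF_A − ΔF_B = -0.39 W/m²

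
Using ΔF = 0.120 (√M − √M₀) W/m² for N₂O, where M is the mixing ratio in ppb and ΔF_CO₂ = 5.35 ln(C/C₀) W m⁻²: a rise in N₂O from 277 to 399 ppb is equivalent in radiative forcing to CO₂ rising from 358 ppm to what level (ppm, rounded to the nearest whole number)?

N₂O forcing: 0.120 × (√399 − √277) = 0.120 × (19.9750 − 16.6433) = 0.120 × 3.3317 = 0.39980 W/m².
Set 5.35 ln(C/358) = 0.39980: ln(C/358) = 0.39980/5.35 = 0.07473, so C = 358 × e^0.07473 = 358 × 1.07759 = 385.78 ppm.

C ≈ 386 ppm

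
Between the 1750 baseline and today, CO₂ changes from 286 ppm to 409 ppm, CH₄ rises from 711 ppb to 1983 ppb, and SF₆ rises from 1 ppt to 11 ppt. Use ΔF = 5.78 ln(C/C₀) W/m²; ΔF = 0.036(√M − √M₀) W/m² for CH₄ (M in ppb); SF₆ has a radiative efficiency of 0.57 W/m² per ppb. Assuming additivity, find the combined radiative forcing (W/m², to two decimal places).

CO₂: 5.78 × ln(409/286) = 5.78 × ln(1.43007) = 5.78 × 0.35772 = 2.0676 W/m².
CH₄: 0.036 × (√1983 − √711) = 0.036 × (44.5309 − 26.6646) = 0.036 × 17.8663 = 0.6432 W/m².
SF₆: Δ = 11 − 1 = 10 ppt = 0.010 ppb; ΔF = 0.57 × 0.010 = 0.0057 W/m².
Total ΔF = 2.0676 + 0.6432 + 0.0057 = 2.7165 W/m².

ΔF = 2.72 W/m²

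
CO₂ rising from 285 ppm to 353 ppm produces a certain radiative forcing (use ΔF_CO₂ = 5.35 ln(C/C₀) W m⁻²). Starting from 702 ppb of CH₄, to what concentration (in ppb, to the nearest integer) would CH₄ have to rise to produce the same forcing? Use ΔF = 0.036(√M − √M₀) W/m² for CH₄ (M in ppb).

M ≈ 3398 ppb

CO₂ forcing: 5.35 × ln(353/285) = 5.35 × 0.213979 = 1.14479 W/m².
Set 0.036(√M − √702) = 1.14479: √M = 1.14479/0.036 + √702 = 31.7997 + 26.4953 = 58.2950.
M = (58.2950)² = 3398.31 ppb.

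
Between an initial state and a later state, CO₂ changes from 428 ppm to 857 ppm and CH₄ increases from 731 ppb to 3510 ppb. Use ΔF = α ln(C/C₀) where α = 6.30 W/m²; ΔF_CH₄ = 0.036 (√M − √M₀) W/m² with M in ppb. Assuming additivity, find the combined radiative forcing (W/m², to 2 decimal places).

CO₂: 6.30 × ln(857/428) = 6.30 × ln(2.00234) = 6.30 × 0.69432 = 4.3742 W/m².
CH₄: 0.036 × (√3510 − √731) = 0.036 × (59.2453 − 27.0370) = 0.036 × 32.2083 = 1.1595 W/m².
Total ΔF = 4.3742 + 1.1595 = 5.5337 W/m².

ΔF = 5.53 W/m²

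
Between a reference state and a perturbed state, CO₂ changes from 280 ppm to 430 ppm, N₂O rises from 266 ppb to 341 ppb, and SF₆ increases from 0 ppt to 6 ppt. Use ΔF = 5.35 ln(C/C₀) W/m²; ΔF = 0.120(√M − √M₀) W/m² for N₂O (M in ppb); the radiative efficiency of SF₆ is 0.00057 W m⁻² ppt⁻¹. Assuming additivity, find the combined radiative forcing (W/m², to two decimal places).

ΔF = 2.56 W/m²

CO₂: 5.35 × ln(430/280) = 5.35 × ln(1.53571) = 5.35 × 0.42899 = 2.2951 W/m².
N₂O: 0.120 × (√341 − √266) = 0.120 × (18.4662 − 16.3095) = 0.120 × 2.1567 = 0.2588 W/m².
SF₆: ΔF = 0.00057 × (6 − 0) = 0.00057 × 6 = 0.0034 W/m².
Total ΔF = 2.2951 + 0.2588 + 0.0034 = 2.5573 W/m².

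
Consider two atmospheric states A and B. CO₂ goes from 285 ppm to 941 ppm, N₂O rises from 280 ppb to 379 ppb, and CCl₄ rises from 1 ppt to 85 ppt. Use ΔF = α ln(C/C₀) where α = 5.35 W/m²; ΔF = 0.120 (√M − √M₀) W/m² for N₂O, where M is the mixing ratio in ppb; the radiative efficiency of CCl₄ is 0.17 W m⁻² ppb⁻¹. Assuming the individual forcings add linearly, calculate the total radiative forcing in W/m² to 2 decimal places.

ΔF = 6.73 W/m²

CO₂: 5.35 × ln(941/285) = 5.35 × ln(3.30175) = 5.35 × 1.19445 = 6.3903 W/m².
N₂O: 0.120 × (√379 − √280) = 0.120 × (19.4679 − 16.7332) = 0.120 × 2.7347 = 0.3282 W/m².
CCl₄: Δ = 85 − 1 = 84 ppt = 0.084 ppb; ΔF = 0.17 × 0.084 = 0.0143 W/m².
Total ΔF = 6.3903 + 0.3282 + 0.0143 = 6.7328 W/m².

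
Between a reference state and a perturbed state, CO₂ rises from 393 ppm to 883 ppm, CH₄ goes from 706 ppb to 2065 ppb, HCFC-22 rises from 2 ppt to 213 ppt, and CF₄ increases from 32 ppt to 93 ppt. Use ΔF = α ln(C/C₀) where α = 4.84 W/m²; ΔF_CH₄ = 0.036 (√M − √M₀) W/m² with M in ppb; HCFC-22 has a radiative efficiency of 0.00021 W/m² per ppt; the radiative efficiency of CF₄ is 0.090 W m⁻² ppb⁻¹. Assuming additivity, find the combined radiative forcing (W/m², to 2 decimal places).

ΔF = 4.65 W/m²

CO₂: 4.84 × ln(883/393) = 4.84 × ln(2.24682) = 4.84 × 0.80952 = 3.9181 W/m².
CH₄: 0.036 × (√2065 − √706) = 0.036 × (45.4423 − 26.5707) = 0.036 × 18.8716 = 0.6794 W/m².
HCFC-22: ΔF = 0.00021 × (213 − 2) = 0.00021 × 211 = 0.0443 W/m².
CF₄: Δ = 93 − 32 = 61 ppt = 0.061 ppb; ΔF = 0.090 × 0.061 = 0.0055 W/m².
Total ΔF = 3.9181 + 0.6794 + 0.0443 + 0.0055 = 4.6473 W/m².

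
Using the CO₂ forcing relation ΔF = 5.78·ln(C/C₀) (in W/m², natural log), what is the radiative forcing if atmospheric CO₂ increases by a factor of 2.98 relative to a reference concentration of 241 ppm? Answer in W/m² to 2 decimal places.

ΔF = 5.78 × ln(2.98) = 5.78 × 1.09192 = 6.3113 W/m².

ΔF = 6.31 W/m²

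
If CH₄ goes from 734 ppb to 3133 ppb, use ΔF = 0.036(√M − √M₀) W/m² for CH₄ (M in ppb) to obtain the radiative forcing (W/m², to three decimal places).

CH₄: 0.036 × (√3133 − √734) = 0.036 × (55.9732 − 27.0924) = 0.036 × 28.8808 = 1.0397 W/m².

ΔF = 1.040 W/m²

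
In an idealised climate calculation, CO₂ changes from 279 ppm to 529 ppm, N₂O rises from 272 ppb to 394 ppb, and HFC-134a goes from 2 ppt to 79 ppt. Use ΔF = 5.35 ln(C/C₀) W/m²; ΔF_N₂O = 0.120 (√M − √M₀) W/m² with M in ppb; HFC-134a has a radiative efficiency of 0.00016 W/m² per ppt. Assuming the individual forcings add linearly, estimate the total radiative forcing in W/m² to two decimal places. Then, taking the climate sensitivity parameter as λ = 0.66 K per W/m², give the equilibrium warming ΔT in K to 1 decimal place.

CO₂: 5.35 × ln(529/279) = 5.35 × ln(1.89606) = 5.35 × 0.63978 = 3.4228 W/m².
N₂O: 0.120 × (√394 − √272) = 0.120 × (19.8494 − 16.4924) = 0.120 × 3.3570 = 0.4028 W/m².
HFC-134a: ΔF = 0.00016 × (79 − 2) = 0.00016 × 77 = 0.0123 W/m².
Total ΔF = 3.4228 + 0.4028 + 0.0123 = 3.8379 W/m².
ΔT = λ ΔF = 0.66 × 3.84 = 2.5344 K.

ΔF = 3.84 W/m²; ΔT = 2.5 K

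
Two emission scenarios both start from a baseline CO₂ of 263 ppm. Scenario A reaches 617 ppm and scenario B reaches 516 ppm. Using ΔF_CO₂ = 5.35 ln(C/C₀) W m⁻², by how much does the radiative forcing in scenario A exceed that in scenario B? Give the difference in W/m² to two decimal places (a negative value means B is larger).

ΔF_A − ΔF_B = 0.96 W/m²

ΔF_A = 5.35 ln(617/263) = 5.35 × 0.85271 = 4.5620 W/m².
ΔF_B = 5.35 ln(516/263) = 5.35 × 0.67395 = 3.6056 W/m².
Difference: 4.5620 − 3.6056 = 0.9564 W/m².
(Equivalently, ΔF_A − ΔF_B = 5.35 ln(617/516) = 5.35 × 0.17876 = 0.9564 W/m².)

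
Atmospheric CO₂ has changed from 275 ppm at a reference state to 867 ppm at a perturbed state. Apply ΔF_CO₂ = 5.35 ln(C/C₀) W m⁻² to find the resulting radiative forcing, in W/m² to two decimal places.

ΔF = 6.14 W/m²

CO₂: 5.35 × ln(867/275) = 5.35 × ln(3.15273) = 5.35 × 1.14827 = 6.1432 W/m².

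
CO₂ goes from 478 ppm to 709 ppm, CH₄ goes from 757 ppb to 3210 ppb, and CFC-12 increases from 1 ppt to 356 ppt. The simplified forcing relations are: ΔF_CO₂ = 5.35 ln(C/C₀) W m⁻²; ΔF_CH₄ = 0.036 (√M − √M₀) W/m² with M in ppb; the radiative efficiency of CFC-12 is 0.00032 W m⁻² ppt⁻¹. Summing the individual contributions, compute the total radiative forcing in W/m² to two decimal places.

CO₂: 5.35 × ln(709/478) = 5.35 × ln(1.48326) = 5.35 × 0.39424 = 2.1092 W/m².
CH₄: 0.036 × (√3210 − √757) = 0.036 × (56.6569 − 27.5136) = 0.036 × 29.1433 = 1.0492 W/m².
CFC-12: ΔF = 0.00032 × (356 − 1) = 0.00032 × 355 = 0.1136 W/m².
Total ΔF = 2.1092 + 1.0492 + 0.1136 = 3.2720 W/m².

ΔF = 3.27 W/m²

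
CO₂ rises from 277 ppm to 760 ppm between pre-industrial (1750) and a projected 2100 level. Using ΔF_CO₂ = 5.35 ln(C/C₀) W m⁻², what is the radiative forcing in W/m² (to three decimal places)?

CO₂: 5.35 × ln(760/277) = 5.35 × ln(2.74368) = 5.35 × 1.00930 = 5.3998 W/m².

ΔF = 5.400 W/m²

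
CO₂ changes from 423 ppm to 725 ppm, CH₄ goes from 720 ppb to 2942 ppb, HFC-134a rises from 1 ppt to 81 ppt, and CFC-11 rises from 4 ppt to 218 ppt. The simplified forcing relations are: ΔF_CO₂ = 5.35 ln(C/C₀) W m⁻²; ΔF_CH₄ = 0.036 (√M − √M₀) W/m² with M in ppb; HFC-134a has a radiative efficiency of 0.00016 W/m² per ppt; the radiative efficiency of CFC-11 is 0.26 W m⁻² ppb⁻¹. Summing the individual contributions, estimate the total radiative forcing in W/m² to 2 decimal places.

CO₂: 5.35 × ln(725/423) = 5.35 × ln(1.71395) = 5.35 × 0.53880 = 2.8826 W/m².
CH₄: 0.036 × (√2942 − √720) = 0.036 × (54.2402 − 26.8328) = 0.036 × 27.4074 = 0.9867 W/m².
HFC-134a: ΔF = 0.00016 × (81 − 1) = 0.00016 × 80 = 0.0128 W/m².
CFC-11: Δ = 218 − 4 = 214 ppt = 0.214 ppb; ΔF = 0.26 × 0.214 = 0.0556 W/m².
Total ΔF = 2.8826 + 0.9867 + 0.0128 + 0.0556 = 3.9377 W/m².

ΔF = 3.94 W/m²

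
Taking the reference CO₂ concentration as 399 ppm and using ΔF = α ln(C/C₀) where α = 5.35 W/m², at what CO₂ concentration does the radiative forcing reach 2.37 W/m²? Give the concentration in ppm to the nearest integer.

Set 5.35 ln(C/399) = 2.37, so ln(C/399) = 2.37/5.35 = 0.44299.
Then C/399 = e^0.44299 = 1.55736, giving C = 399 × 1.55736 = 621.39 ppm.

C ≈ 621 ppm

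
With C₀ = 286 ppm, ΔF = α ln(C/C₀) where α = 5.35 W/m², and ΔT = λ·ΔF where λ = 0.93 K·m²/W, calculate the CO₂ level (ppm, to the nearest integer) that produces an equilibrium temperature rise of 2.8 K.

Required forcing: ΔF = ΔT/λ = 2.8/0.93 = 3.0108 W/m².
Then ln(C/286) = ΔF/5.35 = 3.0108/5.35 = 0.56277.
So C = 286 × e^0.56277 = 286 × 1.75553 = 502.08 ppm.

C ≈ 502 ppm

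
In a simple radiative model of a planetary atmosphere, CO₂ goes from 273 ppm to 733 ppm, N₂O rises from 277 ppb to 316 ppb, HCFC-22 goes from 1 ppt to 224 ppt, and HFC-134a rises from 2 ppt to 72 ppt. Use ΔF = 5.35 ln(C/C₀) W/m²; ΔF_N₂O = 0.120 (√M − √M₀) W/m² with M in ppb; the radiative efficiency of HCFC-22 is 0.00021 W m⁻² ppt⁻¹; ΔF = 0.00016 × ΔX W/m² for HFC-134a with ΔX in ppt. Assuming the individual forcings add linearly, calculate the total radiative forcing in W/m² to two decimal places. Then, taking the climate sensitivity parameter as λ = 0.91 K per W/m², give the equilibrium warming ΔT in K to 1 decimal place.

CO₂: 5.35 × ln(733/273) = 5.35 × ln(2.68498) = 5.35 × 0.98767 = 5.2840 W/m².
N₂O: 0.120 × (√316 − √277) = 0.120 × (17.7764 − 16.6433) = 0.120 × 1.1331 = 0.1360 W/m².
HCFC-22: ΔF = 0.00021 × (224 − 1) = 0.00021 × 223 = 0.0468 W/m².
HFC-134a: ΔF = 0.00016 × (72 − 2) = 0.00016 × 70 = 0.0112 W/m².
Total ΔF = 5.2840 + 0.1360 + 0.0468 + 0.0112 = 5.4780 W/m².
ΔT = λ ΔF = 0.91 × 5.48 = 4.9868 K.

ΔF = 5.48 W/m²; ΔT = 5.0 K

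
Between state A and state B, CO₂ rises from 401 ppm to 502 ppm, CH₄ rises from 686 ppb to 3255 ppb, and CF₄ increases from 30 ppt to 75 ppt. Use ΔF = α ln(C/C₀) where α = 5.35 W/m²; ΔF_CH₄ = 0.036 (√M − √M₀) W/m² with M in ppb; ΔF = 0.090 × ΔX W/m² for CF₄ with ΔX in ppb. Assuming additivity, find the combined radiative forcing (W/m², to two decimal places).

ΔF = 2.32 W/m²

CO₂: 5.35 × ln(502/401) = 5.35 × ln(1.25187) = 5.35 × 0.22464 = 1.2018 W/m².
CH₄: 0.036 × (√3255 − √686) = 0.036 × (57.0526 − 26.1916) = 0.036 × 30.8610 = 1.1110 W/m².
CF₄: Δ = 75 − 30 = 45 ppt = 0.045 ppb; ΔF = 0.090 × 0.045 = 0.0041 W/m².
Total ΔF = 1.2018 + 1.1110 + 0.0041 = 2.3169 W/m².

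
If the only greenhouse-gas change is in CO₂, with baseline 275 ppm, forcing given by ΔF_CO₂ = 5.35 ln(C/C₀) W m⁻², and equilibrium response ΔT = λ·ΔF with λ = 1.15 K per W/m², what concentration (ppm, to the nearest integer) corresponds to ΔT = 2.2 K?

Required forcing: ΔF = ΔT/λ = 2.2/1.15 = 1.9130 W/m².
Then ln(C/275) = ΔF/5.35 = 1.9130/5.35 = 0.35757.
So C = 275 × e^0.35757 = 275 × 1.42985 = 393.21 ppm.

C ≈ 393 ppm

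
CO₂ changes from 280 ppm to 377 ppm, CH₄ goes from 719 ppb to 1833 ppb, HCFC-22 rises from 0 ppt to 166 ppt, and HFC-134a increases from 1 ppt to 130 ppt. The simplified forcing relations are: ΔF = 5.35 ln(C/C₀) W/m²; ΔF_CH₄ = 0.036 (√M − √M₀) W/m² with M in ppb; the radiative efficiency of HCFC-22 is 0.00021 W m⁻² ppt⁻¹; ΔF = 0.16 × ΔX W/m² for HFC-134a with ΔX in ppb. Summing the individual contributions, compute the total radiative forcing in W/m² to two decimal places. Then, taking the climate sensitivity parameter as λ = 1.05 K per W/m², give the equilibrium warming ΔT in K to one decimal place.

CO₂: 5.35 × ln(377/280) = 5.35 × ln(1.34643) = 5.35 × 0.29746 = 1.5914 W/m².
CH₄: 0.036 × (√1833 − √719) = 0.036 × (42.8135 − 26.8142) = 0.036 × 15.9993 = 0.5760 W/m².
HCFC-22: ΔF = 0.00021 × (166 − 0) = 0.00021 × 166 = 0.0349 W/m².
HFC-134a: Δ = 130 − 1 = 129 ppt = 0.129 ppb; ΔF = 0.16 × 0.129 = 0.0206 W/m².
Total ΔF = 1.5914 + 0.5760 + 0.0349 + 0.0206 = 2.2229 W/m².
ΔT = λ ΔF = 1.05 × 2.22 = 2.3310 K.

ΔF = 2.22 W/m²; ΔT = 2.3 K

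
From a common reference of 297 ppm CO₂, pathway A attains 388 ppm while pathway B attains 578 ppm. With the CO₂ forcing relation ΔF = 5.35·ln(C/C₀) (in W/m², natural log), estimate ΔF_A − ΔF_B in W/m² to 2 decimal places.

ΔF_A − ΔF_B = -2.13 W/m²

ΔF_A = 5.35 ln(388/297) = 5.35 × 0.26727 = 1.4299 W/m².
ΔF_B = 5.35 ln(578/297) = 5.35 × 0.66584 = 3.5622 W/m².
Difference: 1.4299 − 3.5622 = -2.1323 W/m².
(Equivalently, ΔF_A − ΔF_B = 5.35 ln(388/578) = 5.35 × -0.39857 = -2.1323 W/m².)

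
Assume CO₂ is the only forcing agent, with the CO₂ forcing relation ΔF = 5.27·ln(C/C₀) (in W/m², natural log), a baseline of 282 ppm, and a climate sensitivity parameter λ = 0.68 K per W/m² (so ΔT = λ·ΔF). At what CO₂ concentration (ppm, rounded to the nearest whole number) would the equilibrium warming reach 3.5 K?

Required forcing: ΔF = ΔT/λ = 3.5/0.68 = 5.1471 W/m².
Then ln(C/282) = ΔF/5.27 = 5.1471/5.27 = 0.97668.
So C = 282 × e^0.97668 = 282 × 2.65562 = 748.88 ppm.

C ≈ 749 ppm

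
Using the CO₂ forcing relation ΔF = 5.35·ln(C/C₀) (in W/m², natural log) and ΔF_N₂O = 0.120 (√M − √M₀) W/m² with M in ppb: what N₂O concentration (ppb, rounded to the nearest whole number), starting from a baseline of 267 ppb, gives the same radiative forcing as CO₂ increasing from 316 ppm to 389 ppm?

CO₂ forcing: 5.35 × ln(389/316) = 5.35 × 0.207837 = 1.11193 W/m².
Set 0.120(√M − √267) = 1.11193: √M = 1.11193/0.120 + √267 = 9.2661 + 16.3401 = 25.6062.
M = (25.6062)² = 655.68 ppb.

M ≈ 656 ppb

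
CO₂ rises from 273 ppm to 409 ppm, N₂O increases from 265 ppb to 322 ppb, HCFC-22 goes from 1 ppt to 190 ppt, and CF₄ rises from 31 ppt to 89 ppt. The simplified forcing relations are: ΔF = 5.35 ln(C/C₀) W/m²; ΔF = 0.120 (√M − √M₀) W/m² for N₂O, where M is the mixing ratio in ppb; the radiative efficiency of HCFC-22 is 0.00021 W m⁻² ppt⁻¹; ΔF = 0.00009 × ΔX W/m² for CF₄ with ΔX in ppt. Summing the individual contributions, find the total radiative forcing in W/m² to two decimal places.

CO₂: 5.35 × ln(409/273) = 5.35 × ln(1.49817) = 5.35 × 0.40424 = 2.1627 W/m².
N₂O: 0.120 × (√322 − √265) = 0.120 × (17.9444 − 16.2788) = 0.120 × 1.6656 = 0.1999 W/m².
HCFC-22: ΔF = 0.00021 × (190 − 1) = 0.00021 × 189 = 0.0397 W/m².
CF₄: ΔF = 0.00009 × (89 − 31) = 0.00009 × 58 = 0.0052 W/m².
Total ΔF = 2.1627 + 0.1999 + 0.0397 + 0.0052 = 2.4075 W/m².

ΔF = 2.41 W/m²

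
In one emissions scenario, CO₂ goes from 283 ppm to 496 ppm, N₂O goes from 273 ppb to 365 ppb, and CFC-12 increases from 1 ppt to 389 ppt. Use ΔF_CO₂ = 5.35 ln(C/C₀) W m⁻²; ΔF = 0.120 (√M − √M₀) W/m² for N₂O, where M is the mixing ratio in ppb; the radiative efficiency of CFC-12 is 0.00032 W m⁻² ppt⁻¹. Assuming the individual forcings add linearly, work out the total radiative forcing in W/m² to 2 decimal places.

CO₂: 5.35 × ln(496/283) = 5.35 × ln(1.75265) = 5.35 × 0.56113 = 3.0020 W/m².
N₂O: 0.120 × (√365 − √273) = 0.120 × (19.1050 − 16.5227) = 0.120 × 2.5823 = 0.3099 W/m².
CFC-12: ΔF = 0.00032 × (389 − 1) = 0.00032 × 388 = 0.1242 W/m².
Total ΔF = 3.0020 + 0.3099 + 0.1242 = 3.4361 W/m².

ΔF = 3.44 W/m²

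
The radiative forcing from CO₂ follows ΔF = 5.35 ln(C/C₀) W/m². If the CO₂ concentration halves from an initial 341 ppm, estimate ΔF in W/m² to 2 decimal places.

ΔF = -3.71 W/m²

ΔF = 5.35 × ln(0.5) = 5.35 × -0.69315 = -3.7084 W/m².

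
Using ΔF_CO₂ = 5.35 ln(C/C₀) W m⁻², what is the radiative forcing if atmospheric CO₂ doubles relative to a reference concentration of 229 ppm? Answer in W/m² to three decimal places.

Because the forcing depends only on the ratio C/C₀, the initial concentration does not enter.
ΔF = 5.35 × ln(2) = 5.35 × 0.69315 = 3.7084 W/m².

ΔF = 3.708 W/m²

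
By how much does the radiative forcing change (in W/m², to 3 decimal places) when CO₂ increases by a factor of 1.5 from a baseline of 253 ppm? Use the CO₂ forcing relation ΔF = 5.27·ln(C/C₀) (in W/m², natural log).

ΔF = 2.137 W/m²

Because the forcing depends only on the ratio C/C₀, the initial concentration does not enter.
ΔF = 5.27 × ln(1.5) = 5.27 × 0.40547 = 2.1368 W/m².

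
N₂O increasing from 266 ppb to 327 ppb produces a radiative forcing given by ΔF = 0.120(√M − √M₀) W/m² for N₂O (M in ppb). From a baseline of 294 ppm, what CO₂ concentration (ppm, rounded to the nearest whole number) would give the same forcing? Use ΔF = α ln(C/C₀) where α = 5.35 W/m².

N₂O forcing: 0.120 × (√327 − √266) = 0.120 × (18.0831 − 16.3095) = 0.120 × 1.7736 = 0.21283 W/m².
Set 5.35 ln(C/294) = 0.21283: ln(C/294) = 0.21283/5.35 = 0.03978, so C = 294 × e^0.03978 = 294 × 1.04058 = 305.93 ppm.

C ≈ 306 ppm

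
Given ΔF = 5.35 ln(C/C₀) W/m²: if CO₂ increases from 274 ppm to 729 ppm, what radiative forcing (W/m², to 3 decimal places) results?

CO₂ absorption bands are partially saturated, so forcing scales with the logarithm of the concentration ratio.
CO₂: 5.35 × ln(729/274) = 5.35 × ln(2.66058) = 5.35 × 0.97854 = 5.2352 W/m².

ΔF = 5.235 W/m²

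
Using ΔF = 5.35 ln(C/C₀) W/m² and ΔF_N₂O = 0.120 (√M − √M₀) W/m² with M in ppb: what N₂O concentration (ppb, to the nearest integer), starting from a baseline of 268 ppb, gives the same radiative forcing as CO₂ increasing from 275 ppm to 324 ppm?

CO₂ forcing: 5.35 × ln(324/275) = 5.35 × 0.163972 = 0.87725 W/m².
Set 0.120(√M − √268) = 0.87725: √M = 0.87725/0.120 + √268 = 7.3104 + 16.3707 = 23.6811.
M = (23.6811)² = 560.79 ppb.

M ≈ 561 ppb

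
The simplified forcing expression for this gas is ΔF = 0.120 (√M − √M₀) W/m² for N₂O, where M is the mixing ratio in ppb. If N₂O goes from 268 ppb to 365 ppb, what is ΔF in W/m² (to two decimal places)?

N₂O: 0.120 × (√365 − √268) = 0.120 × (19.1050 − 16.3707) = 0.120 × 2.7343 = 0.3281 W/m².

ΔF = 0.33 W/m²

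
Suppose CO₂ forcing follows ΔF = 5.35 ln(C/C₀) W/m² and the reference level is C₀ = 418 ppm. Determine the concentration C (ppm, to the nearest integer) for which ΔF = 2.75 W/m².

Set 5.35 ln(C/418) = 2.75, so ln(C/418) = 2.75/5.35 = 0.51402.
Then C/418 = e^0.51402 = 1.67200, giving C = 418 × 1.67200 = 698.90 ppm.

C ≈ 699 ppm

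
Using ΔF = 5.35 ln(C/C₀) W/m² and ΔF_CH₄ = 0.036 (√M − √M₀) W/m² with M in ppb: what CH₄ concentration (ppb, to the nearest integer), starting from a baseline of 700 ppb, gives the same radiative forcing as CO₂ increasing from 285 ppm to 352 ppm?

M ≈ 3345 ppb

CO₂ forcing: 5.35 × ln(352/285) = 5.35 × 0.211142 = 1.12961 W/m².
Set 0.036(√M − √700) = 1.12961: √M = 1.12961/0.036 + √700 = 31.3781 + 26.4575 = 57.8356.
M = (57.8356)² = 3344.96 ppb.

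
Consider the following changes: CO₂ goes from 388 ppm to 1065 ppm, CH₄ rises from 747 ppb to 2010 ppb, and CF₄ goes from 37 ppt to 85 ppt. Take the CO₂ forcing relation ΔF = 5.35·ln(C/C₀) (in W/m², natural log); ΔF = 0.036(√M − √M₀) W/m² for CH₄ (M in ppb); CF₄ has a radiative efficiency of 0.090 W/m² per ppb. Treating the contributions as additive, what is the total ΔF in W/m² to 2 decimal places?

CO₂: 5.35 × ln(1065/388) = 5.35 × ln(2.74485) = 5.35 × 1.00973 = 5.4021 W/m².
CH₄: 0.036 × (√2010 − √747) = 0.036 × (44.8330 − 27.3313) = 0.036 × 17.5017 = 0.6301 W/m².
CF₄: Δ = 85 − 37 = 48 ppt = 0.048 ppb; ΔF = 0.090 × 0.048 = 0.0043 W/m².
Total ΔF = 5.4021 + 0.6301 + 0.0043 = 6.0365 W/m².

ΔF = 6.04 W/m²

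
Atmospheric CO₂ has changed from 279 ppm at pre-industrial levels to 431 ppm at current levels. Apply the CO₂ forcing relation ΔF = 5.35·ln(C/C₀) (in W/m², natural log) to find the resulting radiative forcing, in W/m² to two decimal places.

CO₂ absorption bands are partially saturated, so forcing scales with the logarithm of the concentration ratio.
CO₂: 5.35 × ln(431/279) = 5.35 × ln(1.54480) = 5.35 × 0.43489 = 2.3267 W/m².

ΔF = 2.33 W/m²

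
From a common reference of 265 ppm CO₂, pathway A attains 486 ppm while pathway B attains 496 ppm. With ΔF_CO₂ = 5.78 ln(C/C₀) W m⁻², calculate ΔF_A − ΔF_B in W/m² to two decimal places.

ΔF_A − ΔF_B = -0.12 W/m²

ΔF_A = 5.78 ln(486/265) = 5.78 × 0.60648 = 3.5055 W/m².
ΔF_B = 5.78 ln(496/265) = 5.78 × 0.62685 = 3.6232 W/m².
Difference: 3.5055 − 3.6232 = -0.1177 W/m².
(Equivalently, ΔF_A − ΔF_B = 5.78 ln(486/496) = 5.78 × -0.02037 = -0.1177 W/m².)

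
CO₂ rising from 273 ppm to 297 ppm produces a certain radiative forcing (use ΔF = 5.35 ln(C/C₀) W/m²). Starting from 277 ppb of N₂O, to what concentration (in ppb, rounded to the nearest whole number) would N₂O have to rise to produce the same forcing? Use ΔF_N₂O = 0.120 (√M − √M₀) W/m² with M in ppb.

M ≈ 416 ppb

CO₂ forcing: 5.35 × ln(297/273) = 5.35 × 0.084260 = 0.45079 W/m².
Set 0.120(√M − √277) = 0.45079: √M = 0.45079/0.120 + √277 = 3.7566 + 16.6433 = 20.3999.
M = (20.3999)² = 416.16 ppb.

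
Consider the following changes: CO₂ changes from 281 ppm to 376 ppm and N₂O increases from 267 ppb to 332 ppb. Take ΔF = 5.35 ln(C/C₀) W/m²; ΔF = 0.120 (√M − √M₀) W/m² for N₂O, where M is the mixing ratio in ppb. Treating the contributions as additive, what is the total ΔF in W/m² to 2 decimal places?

CO₂: 5.35 × ln(376/281) = 5.35 × ln(1.33808) = 5.35 × 0.29124 = 1.5581 W/m².
N₂O: 0.120 × (√332 − √267) = 0.120 × (18.2209 − 16.3401) = 0.120 × 1.8808 = 0.2257 W/m².
Total ΔF = 1.5581 + 0.2257 = 1.7838 W/m².

ΔF = 1.78 W/m²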